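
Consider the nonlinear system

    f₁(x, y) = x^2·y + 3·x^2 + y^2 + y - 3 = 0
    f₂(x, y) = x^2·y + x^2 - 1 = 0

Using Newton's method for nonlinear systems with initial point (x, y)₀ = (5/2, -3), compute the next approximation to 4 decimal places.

(-0.3500, -5.4000)

At (5/2, -3): F = (3.0000, -13.5000).
Jacobian J = [[2·x·y + 6·x, x^2 + 2·y + 1], [2·x·y + 2·x, x^2]].
At the point, J = [[0.0000, 1.2500], [-10.0000, 6.2500]] (det J = 12.5000).
Solving J·Δ = −F gives Δ = (-2.8500, -2.4000).
Then the next iterate is (x, y)₁ = (-0.3500, -5.4000).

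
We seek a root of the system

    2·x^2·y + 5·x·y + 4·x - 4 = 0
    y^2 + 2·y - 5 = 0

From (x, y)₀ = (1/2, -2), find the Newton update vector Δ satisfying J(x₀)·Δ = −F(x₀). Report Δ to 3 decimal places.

At (1/2, -2): F = (-8.000, -5.000).
Jacobian J = [[4·x·y + 5·y + 4, 2·x^2 + 5·x], [0, 2·y + 2]].
At the point, J = [[-10.000, 3.000], [0.000, -2.000]] (det J = 20.000).
Solving J·Δ = −F gives Δ = (-1.550, -2.500).

(-1.550, -2.500)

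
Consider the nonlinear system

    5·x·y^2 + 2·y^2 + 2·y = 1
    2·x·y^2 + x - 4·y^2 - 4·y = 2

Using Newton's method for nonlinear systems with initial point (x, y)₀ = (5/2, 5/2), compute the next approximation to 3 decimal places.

At (5/2, 5/2): F = (94.625, -3.250).
Jacobian J = [[5·y^2, 10·x·y + 4·y + 2], [2·y^2 + 1, 4·x·y - 8·y - 4]].
At the point, J = [[31.250, 74.500], [13.500, 1.000]] (det J = -974.500).
Solving J·Δ = −F gives Δ = (0.346, -1.415).
Then the next iterate is (x, y)₁ = (2.846, 1.085).

(2.846, 1.085)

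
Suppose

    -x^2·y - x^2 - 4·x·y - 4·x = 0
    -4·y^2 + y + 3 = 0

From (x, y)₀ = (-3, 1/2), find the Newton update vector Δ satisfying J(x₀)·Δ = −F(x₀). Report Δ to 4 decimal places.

(-2.3333, 0.8333)

At (-3, 1/2): F = (4.5000, 2.5000).
Jacobian J = [[-2·x·y - 2·x - 4·y - 4, -x^2 - 4·x], [0, -8·y + 1]].
At the point, J = [[3.0000, 3.0000], [0.0000, -3.0000]] (det J = -9.0000).
Solving J·Δ = −F gives Δ = (-2.3333, 0.8333).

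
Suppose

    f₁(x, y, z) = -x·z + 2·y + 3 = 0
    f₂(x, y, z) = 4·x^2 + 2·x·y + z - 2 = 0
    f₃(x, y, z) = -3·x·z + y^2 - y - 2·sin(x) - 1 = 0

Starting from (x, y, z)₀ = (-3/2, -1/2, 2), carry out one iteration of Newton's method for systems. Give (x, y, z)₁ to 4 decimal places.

(-0.6828, -1.0463, 0.4847)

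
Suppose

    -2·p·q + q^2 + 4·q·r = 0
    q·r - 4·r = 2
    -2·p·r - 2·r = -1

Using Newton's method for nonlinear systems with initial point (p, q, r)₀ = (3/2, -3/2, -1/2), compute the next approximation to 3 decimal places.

(-1.343, -1.446, -0.369)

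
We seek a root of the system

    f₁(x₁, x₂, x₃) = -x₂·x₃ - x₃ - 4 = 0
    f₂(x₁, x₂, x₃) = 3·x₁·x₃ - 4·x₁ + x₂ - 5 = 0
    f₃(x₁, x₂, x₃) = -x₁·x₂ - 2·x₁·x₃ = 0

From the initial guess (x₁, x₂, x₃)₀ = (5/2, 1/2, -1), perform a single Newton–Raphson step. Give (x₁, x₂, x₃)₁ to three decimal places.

(-1.545, 1.531, -1.979)

At (5/2, 1/2, -1): F = (-2.500, -22.000, 3.750).
Jacobian J = [[0, -x₃, -x₂ - 1], [3·x₃ - 4, 1, 3·x₁], [-x₂ - 2·x₃, -x₁, -2·x₁]].
At the point, J = [[0.000, 1.000, -1.500], [-7.000, 1.000, 7.500], [1.500, -2.500, -5.000]] (det J = -47.750).
Solving J·Δ = −F gives Δ = (-4.045, 1.031, -0.979).
Then the next iterate is (x₁, x₂, x₃)₁ = (-1.545, 1.531, -1.979).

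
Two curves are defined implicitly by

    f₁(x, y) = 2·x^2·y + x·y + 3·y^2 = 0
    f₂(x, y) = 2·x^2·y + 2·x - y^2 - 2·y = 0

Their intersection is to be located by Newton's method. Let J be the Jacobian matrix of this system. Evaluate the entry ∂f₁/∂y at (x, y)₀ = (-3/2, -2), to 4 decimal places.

∂f₁/∂y = 2·x^2 + x + 6·y.
At (-3/2, -2) this is -9.0000.

-9.0000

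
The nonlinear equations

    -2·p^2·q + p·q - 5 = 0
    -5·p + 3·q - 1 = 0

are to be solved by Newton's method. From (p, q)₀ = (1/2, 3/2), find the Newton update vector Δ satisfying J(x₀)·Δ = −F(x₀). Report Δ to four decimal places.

(-3.3333, -5.8889)

At (1/2, 3/2): F = (-5.0000, 1.0000).
Jacobian J = [[-4·p·q + q, -2·p^2 + p], [-5, 3]].
At the point, J = [[-1.5000, 0.0000], [-5.0000, 3.0000]] (det J = -4.5000).
Solving J·Δ = −F gives Δ = (-3.3333, -5.8889).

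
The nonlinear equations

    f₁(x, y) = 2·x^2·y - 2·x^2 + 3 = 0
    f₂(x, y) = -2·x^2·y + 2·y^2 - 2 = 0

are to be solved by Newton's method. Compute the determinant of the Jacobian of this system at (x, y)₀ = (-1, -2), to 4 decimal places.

J = [[4·x·y - 4·x, 2·x^2], [-4·x·y, -2·x^2 + 4·y]].
At the point, J = [[12.0000, 2.0000], [-8.0000, -10.0000]].
det J = -104.0000.

-104.0000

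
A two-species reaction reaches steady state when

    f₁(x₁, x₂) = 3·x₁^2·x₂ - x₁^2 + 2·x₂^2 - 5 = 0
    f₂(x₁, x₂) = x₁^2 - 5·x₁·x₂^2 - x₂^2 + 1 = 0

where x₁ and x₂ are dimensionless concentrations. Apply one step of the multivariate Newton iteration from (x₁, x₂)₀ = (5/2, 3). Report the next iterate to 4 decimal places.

(1.7090, 1.9801)

At (5/2, 3): F = (63.0000, -114.2500).
Jacobian J = [[6·x₁·x₂ - 2·x₁, 3·x₁^2 + 4·x₂], [2·x₁ - 5·x₂^2, -10·x₁·x₂ - 2·x₂]].
At the point, J = [[40.0000, 30.7500], [-40.0000, -81.0000]] (det J = -2010.0000).
Solving J·Δ = −F gives Δ = (-0.7910, -1.0199).
Then the next iterate is (x₁, x₂)₁ = (1.7090, 1.9801).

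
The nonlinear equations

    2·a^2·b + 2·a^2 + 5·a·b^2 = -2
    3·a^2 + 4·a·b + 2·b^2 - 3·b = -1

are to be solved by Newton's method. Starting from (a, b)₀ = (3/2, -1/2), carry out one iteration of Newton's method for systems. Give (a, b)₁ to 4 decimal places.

(0.4554, 0.0619)

At (3/2, -1/2): F = (6.1250, 6.7500).
Jacobian J = [[4·a·b + 4·a + 5·b^2, 2·a^2 + 10·a·b], [6·a + 4·b, 4·a + 4·b - 3]].
At the point, J = [[4.2500, -3.0000], [7.0000, 1.0000]] (det J = 25.2500).
Solving J·Δ = −F gives Δ = (-1.0446, 0.5619).
Then the next iterate is (a, b)₁ = (0.4554, 0.0619).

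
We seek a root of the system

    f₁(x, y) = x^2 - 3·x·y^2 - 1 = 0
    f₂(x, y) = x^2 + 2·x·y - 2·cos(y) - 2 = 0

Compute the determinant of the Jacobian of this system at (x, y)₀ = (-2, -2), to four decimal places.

-98.9025

J = [[2·x - 3·y^2, -6·x·y], [2·x + 2·y, 2·x + 2·sin(y)]].
At the point, J = [[-16.0000, -24.0000], [-8.0000, -5.818595]].
det J = -98.9025.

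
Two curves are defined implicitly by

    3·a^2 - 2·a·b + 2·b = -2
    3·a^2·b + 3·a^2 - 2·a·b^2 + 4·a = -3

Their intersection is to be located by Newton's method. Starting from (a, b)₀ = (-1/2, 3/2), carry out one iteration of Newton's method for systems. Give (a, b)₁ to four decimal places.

(-8.3750, -16.6667)

At (-1/2, 3/2): F = (7.2500, 5.1250).
Jacobian J = [[6·a - 2·b, -2·a + 2], [6·a·b + 6·a - 2·b^2 + 4, 3·a^2 - 4·a·b]].
At the point, J = [[-6.0000, 3.0000], [-8.0000, 3.7500]] (det J = 1.5000).
Solving J·Δ = −F gives Δ = (-7.8750, -18.1667).
Then the next iterate is (a, b)₁ = (-8.3750, -16.6667).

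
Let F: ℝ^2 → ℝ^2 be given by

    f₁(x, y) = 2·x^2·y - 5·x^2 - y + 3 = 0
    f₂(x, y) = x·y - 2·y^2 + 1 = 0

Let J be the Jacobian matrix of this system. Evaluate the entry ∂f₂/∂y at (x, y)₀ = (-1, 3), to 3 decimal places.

∂f₂/∂y = x - 4·y.
At (-1, 3) this is -13.000.

-13.000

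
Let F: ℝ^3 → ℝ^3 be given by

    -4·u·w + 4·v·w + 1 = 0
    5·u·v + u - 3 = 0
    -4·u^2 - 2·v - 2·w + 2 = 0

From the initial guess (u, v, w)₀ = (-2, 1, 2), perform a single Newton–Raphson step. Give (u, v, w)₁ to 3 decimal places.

(-0.960, 0.124, 1.194)

At (-2, 1, 2): F = (25.000, -15.000, -20.000).
Jacobian J = [[-4·w, 4·w, -4·u + 4·v], [5·v + 1, 5·u, 0], [-8·u, -2, -2]].
At the point, J = [[-8.000, 8.000, 12.000], [6.000, -10.000, 0.000], [16.000, -2.000, -2.000]] (det J = 1712.000).
Solving J·Δ = −F gives Δ = (1.040, -0.876, -0.806).
Then the next iterate is (u, v, w)₁ = (-0.960, 0.124, 1.194).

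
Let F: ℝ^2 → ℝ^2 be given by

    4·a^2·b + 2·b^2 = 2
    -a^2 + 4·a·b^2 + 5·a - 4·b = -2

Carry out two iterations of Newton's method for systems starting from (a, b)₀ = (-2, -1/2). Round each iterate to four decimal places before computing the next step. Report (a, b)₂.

At (-2, -1/2): F = (-9.5000, -12.0000).
Jacobian J = [[8·a·b, 4·a^2 + 4·b], [-2·a + 4·b^2 + 5, 8·a·b - 4]].
At the point, J = [[8.0000, 14.0000], [10.0000, 4.0000]] (det J = -108.0000).
Solving J·Δ = −F gives Δ = (1.2037, -0.0093).
Then the next iterate is (a, b)₁ = (-0.7963, -0.5093).
Round to (-0.7963, -0.5093) and repeat: F = (-2.773003, -1.404592), J = [[3.244445, 0.499175], [7.630146, -0.755555]].
Δ = (0.4467, 2.6519), so (a, b)₂ = (-0.3496, 2.1426).

(-0.3496, 2.1426)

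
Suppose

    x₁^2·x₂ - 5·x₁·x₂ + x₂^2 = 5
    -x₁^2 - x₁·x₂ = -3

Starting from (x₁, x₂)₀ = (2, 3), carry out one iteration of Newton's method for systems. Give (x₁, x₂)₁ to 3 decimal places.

At (2, 3): F = (-14.000, -7.000).
Jacobian J = [[2·x₁·x₂ - 5·x₂, x₁^2 - 5·x₁ + 2·x₂], [-2·x₁ - x₂, -x₁]].
At the point, J = [[-3.000, 0.000], [-7.000, -2.000]] (det J = 6.000).
Solving J·Δ = −F gives Δ = (-4.667, 12.833).
Then the next iterate is (x₁, x₂)₁ = (-2.667, 15.833).

(-2.667, 15.833)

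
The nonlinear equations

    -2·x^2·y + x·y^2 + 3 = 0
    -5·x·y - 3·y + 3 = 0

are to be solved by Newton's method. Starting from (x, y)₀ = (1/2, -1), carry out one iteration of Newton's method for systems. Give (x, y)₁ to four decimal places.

(-0.5278, -0.3889)

At (1/2, -1): F = (4.0000, 8.5000).
Jacobian J = [[-4·x·y + y^2, -2·x^2 + 2·x·y], [-5·y, -5·x - 3]].
At the point, J = [[3.0000, -1.5000], [5.0000, -5.5000]] (det J = -9.0000).
Solving J·Δ = −F gives Δ = (-1.0278, 0.6111).
Then the next iterate is (x, y)₁ = (-0.5278, -0.3889).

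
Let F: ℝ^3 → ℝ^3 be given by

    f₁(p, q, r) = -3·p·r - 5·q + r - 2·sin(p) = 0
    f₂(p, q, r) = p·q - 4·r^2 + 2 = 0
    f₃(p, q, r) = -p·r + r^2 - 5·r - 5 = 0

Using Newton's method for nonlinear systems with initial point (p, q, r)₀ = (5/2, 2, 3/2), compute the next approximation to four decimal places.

(-3.7066, 2.7625, 0.4578)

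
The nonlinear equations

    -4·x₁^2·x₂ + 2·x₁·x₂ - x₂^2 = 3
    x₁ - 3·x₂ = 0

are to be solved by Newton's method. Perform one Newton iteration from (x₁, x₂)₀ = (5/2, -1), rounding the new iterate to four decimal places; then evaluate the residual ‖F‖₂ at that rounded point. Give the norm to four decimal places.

At (5/2, -1): F = (16.0000, 5.5000).
Jacobian J = [[-8·x₁·x₂ + 2·x₂, -4·x₁^2 + 2·x₁ - 2·x₂], [1, -3]].
At the point, J = [[18.0000, -18.0000], [1.0000, -3.0000]] (det J = -36.0000).
Solving J·Δ = −F gives Δ = (1.4167, 2.3056).
Then the next iterate is (x₁, x₂)₁ = (3.9167, 1.3056).
Re-evaluating at (3.9167, 1.3056): F = (-74.591735, -0.0001), so ‖F‖₂ = 74.5917.

74.5917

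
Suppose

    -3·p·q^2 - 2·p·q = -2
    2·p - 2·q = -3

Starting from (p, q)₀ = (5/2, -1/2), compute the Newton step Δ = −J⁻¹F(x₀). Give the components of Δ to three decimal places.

At (5/2, -1/2): F = (2.625, 9.000).
Jacobian J = [[-3·q^2 - 2·q, -6·p·q - 2·p], [2, -2]].
At the point, J = [[0.250, 2.500], [2.000, -2.000]] (det J = -5.500).
Solving J·Δ = −F gives Δ = (-5.045, -0.545).

(-5.045, -0.545)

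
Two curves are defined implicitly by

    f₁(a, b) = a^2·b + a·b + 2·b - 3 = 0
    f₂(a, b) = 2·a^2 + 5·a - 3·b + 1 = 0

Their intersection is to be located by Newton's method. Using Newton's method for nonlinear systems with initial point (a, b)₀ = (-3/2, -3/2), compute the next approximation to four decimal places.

At (-3/2, -3/2): F = (-7.1250, 2.5000).
Jacobian J = [[2·a·b + b, a^2 + a + 2], [4·a + 5, -3]].
At the point, J = [[3.0000, 2.7500], [-1.0000, -3.0000]] (det J = -6.2500).
Solving J·Δ = −F gives Δ = (2.3200, 0.0600).
Then the next iterate is (a, b)₁ = (0.8200, -1.4400).

(0.8200, -1.4400)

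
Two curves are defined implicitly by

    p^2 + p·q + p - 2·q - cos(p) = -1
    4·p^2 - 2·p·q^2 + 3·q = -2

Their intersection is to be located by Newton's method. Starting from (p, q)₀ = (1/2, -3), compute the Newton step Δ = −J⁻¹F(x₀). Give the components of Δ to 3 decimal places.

At (1/2, -3): F = (5.37242, -15.000).
Jacobian J = [[2·p + q + sin(p) + 1, p - 2], [8·p - 2·q^2, -4·p·q + 3]].
At the point, J = [[-0.52057, -1.500], [-14.000, 9.000]] (det J = -25.68517).
Solving J·Δ = −F gives Δ = (1.006, 3.232).

(1.006, 3.232)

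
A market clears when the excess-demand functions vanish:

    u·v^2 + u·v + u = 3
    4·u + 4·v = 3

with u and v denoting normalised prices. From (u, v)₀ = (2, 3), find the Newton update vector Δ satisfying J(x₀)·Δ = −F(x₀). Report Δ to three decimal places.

(-36.500, 32.250)

At (2, 3): F = (23.000, 17.000).
Jacobian J = [[v^2 + v + 1, 2·u·v + u], [4, 4]].
At the point, J = [[13.000, 14.000], [4.000, 4.000]] (det J = -4.000).
Solving J·Δ = −F gives Δ = (-36.500, 32.250).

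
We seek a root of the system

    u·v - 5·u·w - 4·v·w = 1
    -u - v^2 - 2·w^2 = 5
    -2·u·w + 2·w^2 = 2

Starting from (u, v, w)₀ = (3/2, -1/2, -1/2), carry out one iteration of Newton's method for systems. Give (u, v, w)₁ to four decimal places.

At (3/2, -1/2, -1/2): F = (1.0000, -7.2500, 0.0000).
Jacobian J = [[v - 5·w, u - 4·w, -5·u - 4·v], [-1, -2·v, -4·w], [-2·w, 0, -2·u + 4·w]].
At the point, J = [[2.0000, 3.5000, -5.5000], [-1.0000, 1.0000, 2.0000], [1.0000, 0.0000, -5.0000]] (det J = -15.0000).
Solving J·Δ = −F gives Δ = (-8.7917, 1.9750, -1.7583).
Then the next iterate is (u, v, w)₁ = (-7.2917, 1.4750, -2.2583).

(-7.2917, 1.4750, -2.2583)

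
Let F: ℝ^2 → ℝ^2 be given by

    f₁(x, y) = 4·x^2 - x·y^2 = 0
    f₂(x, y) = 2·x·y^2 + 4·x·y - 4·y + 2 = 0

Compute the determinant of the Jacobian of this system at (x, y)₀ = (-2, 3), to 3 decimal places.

J = [[8·x - y^2, -2·x·y], [2·y^2 + 4·y, 4·x·y + 4·x - 4]].
At the point, J = [[-25.000, 12.000], [30.000, -36.000]].
det J = 540.000.

540.000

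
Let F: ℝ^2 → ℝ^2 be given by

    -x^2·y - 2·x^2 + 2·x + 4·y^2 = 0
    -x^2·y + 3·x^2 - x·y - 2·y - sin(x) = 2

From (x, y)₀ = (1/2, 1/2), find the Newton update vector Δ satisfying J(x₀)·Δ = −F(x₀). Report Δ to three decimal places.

At (1/2, 1/2): F = (1.375, -3.10443).
Jacobian J = [[-2·x·y - 4·x + 2, -x^2 + 8·y], [-2·x·y + 6·x - y - cos(x), -x^2 - x - 2]].
At the point, J = [[-0.500, 3.750], [1.12242, -2.750]] (det J = -2.83407).
Solving J·Δ = −F gives Δ = (2.774, 0.003).

(2.774, 0.003)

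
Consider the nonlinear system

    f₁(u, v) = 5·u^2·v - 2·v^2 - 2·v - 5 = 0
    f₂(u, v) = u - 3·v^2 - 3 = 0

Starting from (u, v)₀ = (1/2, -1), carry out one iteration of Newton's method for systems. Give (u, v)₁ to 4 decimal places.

(-0.0902, 0.0150)

At (1/2, -1): F = (-6.2500, -5.5000).
Jacobian J = [[10·u·v, 5·u^2 - 4·v - 2], [1, -6·v]].
At the point, J = [[-5.0000, 3.2500], [1.0000, 6.0000]] (det J = -33.2500).
Solving J·Δ = −F gives Δ = (-0.5902, 1.0150).
Then the next iterate is (u, v)₁ = (-0.0902, 0.0150).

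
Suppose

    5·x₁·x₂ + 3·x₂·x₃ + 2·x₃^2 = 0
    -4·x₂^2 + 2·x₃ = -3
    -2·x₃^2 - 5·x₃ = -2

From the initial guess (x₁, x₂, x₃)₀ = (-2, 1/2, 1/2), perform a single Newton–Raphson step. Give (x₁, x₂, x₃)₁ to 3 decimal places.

(2.007, 1.179, 0.357)

At (-2, 1/2, 1/2): F = (-3.750, 3.000, -1.000).
Jacobian J = [[5·x₂, 5·x₁ + 3·x₃, 3·x₂ + 4·x₃], [0, -8·x₂, 2], [0, 0, -4·x₃ - 5]].
At the point, J = [[2.500, -8.500, 3.500], [0.000, -4.000, 2.000], [0.000, 0.000, -7.000]] (det J = 70.000).
Solving J·Δ = −F gives Δ = (4.007, 0.679, -0.143).
Then the next iterate is (x₁, x₂, x₃)₁ = (2.007, 1.179, 0.357).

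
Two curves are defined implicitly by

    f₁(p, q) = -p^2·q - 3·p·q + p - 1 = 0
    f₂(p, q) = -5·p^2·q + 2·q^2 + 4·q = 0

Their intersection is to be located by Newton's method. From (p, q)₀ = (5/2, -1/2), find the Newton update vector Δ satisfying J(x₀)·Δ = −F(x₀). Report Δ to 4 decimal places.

(1.9805, 1.3293)

At (5/2, -1/2): F = (8.3750, 14.1250).
Jacobian J = [[-2·p·q - 3·q + 1, -p^2 - 3·p], [-10·p·q, -5·p^2 + 4·q + 4]].
At the point, J = [[5.0000, -13.7500], [12.5000, -29.2500]] (det J = 25.6250).
Solving J·Δ = −F gives Δ = (1.9805, 1.3293).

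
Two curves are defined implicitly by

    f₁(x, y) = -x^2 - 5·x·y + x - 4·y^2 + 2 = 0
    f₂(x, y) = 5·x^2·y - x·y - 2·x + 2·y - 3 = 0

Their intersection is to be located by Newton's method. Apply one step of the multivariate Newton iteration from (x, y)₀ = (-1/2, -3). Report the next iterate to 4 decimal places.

(0.0349, -1.7488)

At (-1/2, -3): F = (-42.2500, -13.2500).
Jacobian J = [[-2·x - 5·y + 1, -5·x - 8·y], [10·x·y - y - 2, 5·x^2 - x + 2]].
At the point, J = [[17.0000, 26.5000], [16.0000, 3.7500]] (det J = -360.2500).
Solving J·Δ = −F gives Δ = (0.5349, 1.2512).
Then the next iterate is (x, y)₁ = (0.0349, -1.7488).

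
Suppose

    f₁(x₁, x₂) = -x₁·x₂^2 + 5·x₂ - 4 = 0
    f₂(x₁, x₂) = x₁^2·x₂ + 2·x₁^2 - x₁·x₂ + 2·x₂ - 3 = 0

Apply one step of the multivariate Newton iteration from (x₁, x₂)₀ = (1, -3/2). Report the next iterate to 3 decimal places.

At (1, -3/2): F = (-13.750, -4.000).
Jacobian J = [[-x₂^2, -2·x₁·x₂ + 5], [2·x₁·x₂ + 4·x₁ - x₂, x₁^2 - x₁ + 2]].
At the point, J = [[-2.250, 8.000], [2.500, 2.000]] (det J = -24.500).
Solving J·Δ = −F gives Δ = (0.184, 1.770).
Then the next iterate is (x₁, x₂)₁ = (1.184, 0.270).

(1.184, 0.270)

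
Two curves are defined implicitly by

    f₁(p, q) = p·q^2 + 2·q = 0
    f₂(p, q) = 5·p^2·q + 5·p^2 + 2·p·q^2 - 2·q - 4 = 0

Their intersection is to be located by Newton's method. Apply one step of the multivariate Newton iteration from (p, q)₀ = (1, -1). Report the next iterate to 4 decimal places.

At (1, -1): F = (-1.0000, 0.0000).
Jacobian J = [[q^2, 2·p·q + 2], [10·p·q + 10·p + 2·q^2, 5·p^2 + 4·p·q - 2]].
At the point, J = [[1.0000, 0.0000], [2.0000, -1.0000]] (det J = -1.0000).
Solving J·Δ = −F gives Δ = (1.0000, 2.0000).
Then the next iterate is (p, q)₁ = (2.0000, 1.0000).

(2.0000, 1.0000)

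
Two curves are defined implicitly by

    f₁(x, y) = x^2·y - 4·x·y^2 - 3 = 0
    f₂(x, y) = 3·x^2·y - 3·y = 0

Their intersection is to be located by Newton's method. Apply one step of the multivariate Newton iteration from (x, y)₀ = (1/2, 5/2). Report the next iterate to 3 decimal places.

(0.673, 0.576)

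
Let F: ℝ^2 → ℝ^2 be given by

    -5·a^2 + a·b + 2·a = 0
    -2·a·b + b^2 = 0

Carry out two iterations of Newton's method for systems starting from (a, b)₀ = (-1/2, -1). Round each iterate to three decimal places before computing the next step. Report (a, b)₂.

At (-1/2, -1): F = (-1.750, 0.000).
Jacobian J = [[-10·a + b + 2, a], [-2·b, -2·a + 2·b]].
At the point, J = [[6.000, -0.500], [2.000, -1.000]] (det J = -5.000).
Solving J·Δ = −F gives Δ = (0.350, 0.700).
Then the next iterate is (a, b)₁ = (-0.150, -0.300).
Round to (-0.150, -0.300) and repeat: F = (-0.36750, 0.000), J = [[3.200, -0.150], [0.600, -0.300]].
Δ = (0.127, 0.253), so (a, b)₂ = (-0.023, -0.047).

(-0.023, -0.047)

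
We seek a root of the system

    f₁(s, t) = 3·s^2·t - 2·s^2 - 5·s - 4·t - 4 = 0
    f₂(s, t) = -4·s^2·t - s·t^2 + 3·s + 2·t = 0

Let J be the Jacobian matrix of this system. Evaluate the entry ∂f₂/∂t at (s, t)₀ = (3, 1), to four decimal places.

∂f₂/∂t = -4·s^2 - 2·s·t + 2.
At (3, 1) this is -40.0000.

-40.0000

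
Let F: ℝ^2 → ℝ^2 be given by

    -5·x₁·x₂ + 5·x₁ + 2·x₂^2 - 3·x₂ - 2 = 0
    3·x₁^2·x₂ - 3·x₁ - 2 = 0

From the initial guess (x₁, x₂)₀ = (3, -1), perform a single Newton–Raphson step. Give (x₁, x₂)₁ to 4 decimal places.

(3.2865, 0.6302)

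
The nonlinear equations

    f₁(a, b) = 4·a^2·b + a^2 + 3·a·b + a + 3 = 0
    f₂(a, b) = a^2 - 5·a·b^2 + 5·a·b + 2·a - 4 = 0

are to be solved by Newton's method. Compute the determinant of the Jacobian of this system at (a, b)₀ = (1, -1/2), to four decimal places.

J = [[8·a·b + 2·a + 3·b + 1, 4·a^2 + 3·a], [2·a - 5·b^2 + 5·b + 2, -10·a·b + 5·a]].
At the point, J = [[-2.5000, 7.0000], [0.2500, 10.0000]].
det J = -26.7500.

-26.7500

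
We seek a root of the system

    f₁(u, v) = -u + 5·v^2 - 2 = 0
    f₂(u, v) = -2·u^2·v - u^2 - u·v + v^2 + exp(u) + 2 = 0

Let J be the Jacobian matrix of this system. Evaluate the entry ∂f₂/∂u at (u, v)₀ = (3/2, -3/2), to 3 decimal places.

∂f₂/∂u = -4·u·v - 2·u - v + exp(u).
At (3/2, -3/2) this is 11.982.

11.982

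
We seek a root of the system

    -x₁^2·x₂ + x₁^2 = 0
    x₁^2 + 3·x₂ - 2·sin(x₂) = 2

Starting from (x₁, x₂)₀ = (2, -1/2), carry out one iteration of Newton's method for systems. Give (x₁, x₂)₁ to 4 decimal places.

(1.4331, 0.1497)

At (2, -1/2): F = (6.0000, 1.458851).
Jacobian J = [[-2·x₁·x₂ + 2·x₁, -x₁^2], [2·x₁, -2·cos(x₂) + 3]].
At the point, J = [[6.0000, -4.0000], [4.0000, 1.244835]] (det J = 23.469009).
Solving J·Δ = −F gives Δ = (-0.5669, 0.6497).
Then the next iterate is (x₁, x₂)₁ = (1.4331, 0.1497).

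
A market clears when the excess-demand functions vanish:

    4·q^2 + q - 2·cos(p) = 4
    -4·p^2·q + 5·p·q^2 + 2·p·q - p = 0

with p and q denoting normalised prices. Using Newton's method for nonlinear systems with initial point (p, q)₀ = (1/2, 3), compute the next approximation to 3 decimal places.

(0.445, 1.672)

At (1/2, 3): F = (33.24483, 22.000).
Jacobian J = [[2·sin(p), 8·q + 1], [-8·p·q + 5·q^2 + 2·q - 1, -4·p^2 + 10·p·q + 2·p]].
At the point, J = [[0.95885, 25.000], [38.000, 15.000]] (det J = -935.61723).
Solving J·Δ = −F gives Δ = (-0.055, -1.328).
Then the next iterate is (p, q)₁ = (0.445, 1.672).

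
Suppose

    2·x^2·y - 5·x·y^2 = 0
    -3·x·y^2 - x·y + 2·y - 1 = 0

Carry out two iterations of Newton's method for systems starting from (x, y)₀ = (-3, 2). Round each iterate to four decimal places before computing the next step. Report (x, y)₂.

(-1.9281, 0.5941)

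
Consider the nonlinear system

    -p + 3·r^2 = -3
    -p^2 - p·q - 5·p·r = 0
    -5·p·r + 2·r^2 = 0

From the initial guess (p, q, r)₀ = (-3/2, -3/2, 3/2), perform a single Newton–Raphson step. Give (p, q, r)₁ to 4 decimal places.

(-1.6875, -0.0208, 0.2292)

At (-3/2, -3/2, 3/2): F = (11.2500, 6.7500, 15.7500).
Jacobian J = [[-1, 0, 6·r], [-2·p - q - 5·r, -p, -5·p], [-5·r, 0, -5·p + 4·r]].
At the point, J = [[-1.0000, 0.0000, 9.0000], [-3.0000, 1.5000, 7.5000], [-7.5000, 0.0000, 13.5000]] (det J = 81.0000).
Solving J·Δ = −F gives Δ = (-0.1875, 1.4792, -1.2708).
Then the next iterate is (p, q, r)₁ = (-1.6875, -0.0208, 0.2292).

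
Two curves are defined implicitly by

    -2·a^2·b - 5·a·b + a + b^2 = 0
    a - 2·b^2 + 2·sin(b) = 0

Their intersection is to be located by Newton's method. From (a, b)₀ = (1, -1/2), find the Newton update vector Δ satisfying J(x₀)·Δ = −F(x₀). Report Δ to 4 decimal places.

(-0.4944, 0.2539)

At (1, -1/2): F = (4.7500, -0.458851).
Jacobian J = [[-4·a·b - 5·b + 1, -2·a^2 - 5·a + 2·b], [1, -4·b + 2·cos(b)]].
At the point, J = [[5.5000, -8.0000], [1.0000, 3.755165]] (det J = 28.653408).
Solving J·Δ = −F gives Δ = (-0.4944, 0.2539).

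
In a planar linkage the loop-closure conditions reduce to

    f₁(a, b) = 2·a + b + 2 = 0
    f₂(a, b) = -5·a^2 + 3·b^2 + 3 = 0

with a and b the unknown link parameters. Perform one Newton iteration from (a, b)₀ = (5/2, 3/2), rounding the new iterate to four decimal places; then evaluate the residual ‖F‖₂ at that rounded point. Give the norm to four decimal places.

At (5/2, 3/2): F = (8.5000, -21.5000).
Jacobian J = [[2, 1], [-10·a, 6·b]].
At the point, J = [[2.0000, 1.0000], [-25.0000, 9.0000]] (det J = 43.0000).
Solving J·Δ = −F gives Δ = (-2.2791, -3.9419).
Then the next iterate is (a, b)₁ = (0.2209, -2.4419).
Re-evaluating at (0.2209, -2.4419): F = (-0.0001, 20.644643), so ‖F‖₂ = 20.6446.

20.6446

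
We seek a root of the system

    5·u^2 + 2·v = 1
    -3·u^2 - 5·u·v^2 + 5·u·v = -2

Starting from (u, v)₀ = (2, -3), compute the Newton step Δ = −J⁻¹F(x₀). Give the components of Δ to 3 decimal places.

At (2, -3): F = (13.000, -130.000).
Jacobian J = [[10·u, 2], [-6·u - 5·v^2 + 5·v, -10·u·v + 5·u]].
At the point, J = [[20.000, 2.000], [-72.000, 70.000]] (det J = 1544.000).
Solving J·Δ = −F gives Δ = (-0.758, 1.078).

(-0.758, 1.078)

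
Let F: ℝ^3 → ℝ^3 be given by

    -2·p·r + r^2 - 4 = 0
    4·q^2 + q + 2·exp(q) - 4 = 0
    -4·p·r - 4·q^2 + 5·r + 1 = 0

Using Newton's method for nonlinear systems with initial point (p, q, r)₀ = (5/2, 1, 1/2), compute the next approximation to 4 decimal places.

(10.3391, 0.5541, -3.0223)

At (5/2, 1, 1/2): F = (-6.2500, 6.436564, -5.5000).
Jacobian J = [[-2·r, 0, -2·p + 2·r], [0, 8·q + 2·exp(q) + 1, 0], [-4·r, -8·q, -4·p + 5]].
At the point, J = [[-1.0000, 0.0000, -4.0000], [0.0000, 14.436564, 0.0000], [-2.0000, -8.0000, -5.0000]] (det J = -43.309691).
Solving J·Δ = −F gives Δ = (7.8391, -0.4459, -3.5223).
Then the next iterate is (p, q, r)₁ = (10.3391, 0.5541, -3.0223).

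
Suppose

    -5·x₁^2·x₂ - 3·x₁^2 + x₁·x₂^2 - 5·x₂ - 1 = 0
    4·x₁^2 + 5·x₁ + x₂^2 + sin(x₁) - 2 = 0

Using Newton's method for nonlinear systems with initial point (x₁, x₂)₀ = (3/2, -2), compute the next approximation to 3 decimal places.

(0.389, -1.866)

At (3/2, -2): F = (30.750, 19.49749).
Jacobian J = [[-10·x₁·x₂ - 6·x₁ + x₂^2, -5·x₁^2 + 2·x₁·x₂ - 5], [8·x₁ + cos(x₁) + 5, 2·x₂]].
At the point, J = [[25.000, -22.250], [17.07074, -4.000]] (det J = 279.82390).
Solving J·Δ = −F gives Δ = (-1.111, 0.134).
Then the next iterate is (x₁, x₂)₁ = (0.389, -1.866).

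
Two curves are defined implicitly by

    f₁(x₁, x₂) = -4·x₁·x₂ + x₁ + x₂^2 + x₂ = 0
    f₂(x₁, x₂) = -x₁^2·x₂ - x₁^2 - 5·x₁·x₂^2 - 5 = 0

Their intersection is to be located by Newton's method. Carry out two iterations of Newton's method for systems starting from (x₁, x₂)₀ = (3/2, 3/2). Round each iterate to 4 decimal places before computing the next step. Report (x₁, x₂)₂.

(3.1212, -1.8502)

At (3/2, 3/2): F = (-3.7500, -27.5000).
Jacobian J = [[-4·x₂ + 1, -4·x₁ + 2·x₂ + 1], [-2·x₁·x₂ - 2·x₁ - 5·x₂^2, -x₁^2 - 10·x₁·x₂]].
At the point, J = [[-5.0000, -2.0000], [-18.7500, -24.7500]] (det J = 86.2500).
Solving J·Δ = −F gives Δ = (-0.4384, -0.7790).
Then the next iterate is (x₁, x₂)₁ = (1.0616, 0.7210).
Round to (1.0616, 0.7210) and repeat: F = (-0.759213, -9.698874), J = [[-1.8840, -1.8044], [-6.253232, -8.781131]].
Δ = (2.0596, -2.5712), so (x₁, x₂)₂ = (3.1212, -1.8502).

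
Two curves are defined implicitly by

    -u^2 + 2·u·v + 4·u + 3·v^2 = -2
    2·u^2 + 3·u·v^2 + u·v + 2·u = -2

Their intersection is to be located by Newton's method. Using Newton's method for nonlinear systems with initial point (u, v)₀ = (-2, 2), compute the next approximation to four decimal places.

At (-2, 2): F = (-6.0000, -22.0000).
Jacobian J = [[-2·u + 2·v + 4, 2·u + 6·v], [4·u + 3·v^2 + v + 2, 6·u·v + u]].
At the point, J = [[12.0000, 8.0000], [8.0000, -26.0000]] (det J = -376.0000).
Solving J·Δ = −F gives Δ = (0.8830, -0.5745).
Then the next iterate is (u, v)₁ = (-1.1170, 1.4255).

(-1.1170, 1.4255)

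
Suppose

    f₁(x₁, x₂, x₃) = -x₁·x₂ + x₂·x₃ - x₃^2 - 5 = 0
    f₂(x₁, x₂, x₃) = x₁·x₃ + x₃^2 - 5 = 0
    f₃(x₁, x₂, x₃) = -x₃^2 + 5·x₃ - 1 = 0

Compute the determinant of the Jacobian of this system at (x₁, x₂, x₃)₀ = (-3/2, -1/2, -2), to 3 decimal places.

J = [[-x₂, -x₁ + x₃, x₂ - 2·x₃], [x₃, 0, x₁ + 2·x₃], [0, 0, -2·x₃ + 5]].
At the point, J = [[0.500, -0.500, 3.500], [-2.000, 0.000, -5.500], [0.000, 0.000, 9.000]].
det J = -9.000.

-9.000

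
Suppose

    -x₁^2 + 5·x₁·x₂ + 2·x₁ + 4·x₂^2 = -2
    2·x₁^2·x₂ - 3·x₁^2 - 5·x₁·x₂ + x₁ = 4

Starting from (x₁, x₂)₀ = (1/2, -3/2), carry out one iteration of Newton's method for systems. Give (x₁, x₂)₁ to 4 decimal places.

(1.2585, -1.1769)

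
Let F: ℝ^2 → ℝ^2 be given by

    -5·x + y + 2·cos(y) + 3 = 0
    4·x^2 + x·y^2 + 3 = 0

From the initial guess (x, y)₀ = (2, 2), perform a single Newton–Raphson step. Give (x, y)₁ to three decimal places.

At (2, 2): F = (-5.83229, 27.000).
Jacobian J = [[-5, -2·sin(y) + 1], [8·x + y^2, 2·x·y]].
At the point, J = [[-5.000, -0.81859], [20.000, 8.000]] (det J = -23.62810).
Solving J·Δ = −F gives Δ = (-1.039, -0.777).
Then the next iterate is (x, y)₁ = (0.961, 1.223).

(0.961, 1.223)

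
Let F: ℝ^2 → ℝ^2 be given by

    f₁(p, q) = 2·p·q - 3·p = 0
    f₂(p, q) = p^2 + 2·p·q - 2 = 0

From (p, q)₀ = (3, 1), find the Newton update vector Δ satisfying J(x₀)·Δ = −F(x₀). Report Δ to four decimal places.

(-1.7778, 0.2037)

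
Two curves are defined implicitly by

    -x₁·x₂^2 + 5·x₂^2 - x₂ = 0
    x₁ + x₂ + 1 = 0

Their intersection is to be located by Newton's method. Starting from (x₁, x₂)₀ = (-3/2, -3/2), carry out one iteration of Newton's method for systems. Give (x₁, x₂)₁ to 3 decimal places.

(-0.137, -0.863)

At (-3/2, -3/2): F = (16.125, -2.000).
Jacobian J = [[-x₂^2, -2·x₁·x₂ + 10·x₂ - 1], [1, 1]].
At the point, J = [[-2.250, -20.500], [1.000, 1.000]] (det J = 18.250).
Solving J·Δ = −F gives Δ = (1.363, 0.637).
Then the next iterate is (x₁, x₂)₁ = (-0.137, -0.863).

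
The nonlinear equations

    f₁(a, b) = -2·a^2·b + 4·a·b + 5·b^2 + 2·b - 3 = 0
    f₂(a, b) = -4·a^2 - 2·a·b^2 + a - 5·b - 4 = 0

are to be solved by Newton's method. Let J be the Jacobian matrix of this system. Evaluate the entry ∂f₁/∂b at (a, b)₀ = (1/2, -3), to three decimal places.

∂f₁/∂b = -2·a^2 + 4·a + 10·b + 2.
At (1/2, -3) this is -26.500.

-26.500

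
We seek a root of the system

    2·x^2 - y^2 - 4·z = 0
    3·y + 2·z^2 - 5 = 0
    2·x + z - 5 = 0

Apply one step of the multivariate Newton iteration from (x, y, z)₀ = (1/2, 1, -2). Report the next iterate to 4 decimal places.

At (1/2, 1, -2): F = (7.5000, 6.0000, -6.0000).
Jacobian J = [[4·x, -2·y, -4], [0, 3, 4·z], [2, 0, 1]].
At the point, J = [[2.0000, -2.0000, -4.0000], [0.0000, 3.0000, -8.0000], [2.0000, 0.0000, 1.0000]] (det J = 62.0000).
Solving J·Δ = −F gives Δ = (2.1532, 2.5161, 1.6935).
Then the next iterate is (x, y, z)₁ = (2.6532, 3.5161, -0.3065).

(2.6532, 3.5161, -0.3065)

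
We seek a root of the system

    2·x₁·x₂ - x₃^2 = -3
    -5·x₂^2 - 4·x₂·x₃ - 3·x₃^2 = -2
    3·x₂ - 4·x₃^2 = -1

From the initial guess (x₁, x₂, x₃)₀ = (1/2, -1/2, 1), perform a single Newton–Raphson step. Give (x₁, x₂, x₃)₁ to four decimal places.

At (1/2, -1/2, 1): F = (1.5000, -0.2500, -4.5000).
Jacobian J = [[2·x₂, 2·x₁, -2·x₃], [0, -10·x₂ - 4·x₃, -4·x₂ - 6·x₃], [0, 3, -8·x₃]].
At the point, J = [[-1.0000, 1.0000, -2.0000], [0.0000, 1.0000, -4.0000], [0.0000, 3.0000, -8.0000]] (det J = -4.0000).
Solving J·Δ = −F gives Δ = (3.6250, 4.0000, 0.9375).
Then the next iterate is (x₁, x₂, x₃)₁ = (4.1250, 3.5000, 1.9375).

(4.1250, 3.5000, 1.9375)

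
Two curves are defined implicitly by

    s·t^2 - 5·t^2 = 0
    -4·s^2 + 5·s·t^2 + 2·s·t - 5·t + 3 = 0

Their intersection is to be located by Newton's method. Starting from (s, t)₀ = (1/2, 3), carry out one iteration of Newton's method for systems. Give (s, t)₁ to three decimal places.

At (1/2, 3): F = (-40.500, 12.500).
Jacobian J = [[t^2, 2·s·t - 10·t], [-8·s + 5·t^2 + 2·t, 10·s·t + 2·s - 5]].
At the point, J = [[9.000, -27.000], [47.000, 11.000]] (det J = 1368.000).
Solving J·Δ = −F gives Δ = (0.079, -1.474).
Then the next iterate is (s, t)₁ = (0.579, 1.526).

(0.579, 1.526)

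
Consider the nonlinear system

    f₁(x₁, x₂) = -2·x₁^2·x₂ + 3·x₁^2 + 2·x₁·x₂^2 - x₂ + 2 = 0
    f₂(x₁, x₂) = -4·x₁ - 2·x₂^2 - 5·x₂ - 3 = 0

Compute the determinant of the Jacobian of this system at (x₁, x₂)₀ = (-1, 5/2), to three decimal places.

-299.500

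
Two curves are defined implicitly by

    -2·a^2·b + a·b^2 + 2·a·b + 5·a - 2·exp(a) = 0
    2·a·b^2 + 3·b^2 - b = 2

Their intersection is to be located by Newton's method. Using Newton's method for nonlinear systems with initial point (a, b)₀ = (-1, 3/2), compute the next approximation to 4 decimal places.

(-0.4127, 0.8036)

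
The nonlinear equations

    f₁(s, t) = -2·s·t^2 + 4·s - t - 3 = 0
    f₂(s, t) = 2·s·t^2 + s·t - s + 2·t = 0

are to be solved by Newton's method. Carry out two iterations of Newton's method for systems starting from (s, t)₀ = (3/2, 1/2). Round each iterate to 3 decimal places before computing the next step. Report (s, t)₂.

At (3/2, 1/2): F = (1.750, 1.000).
Jacobian J = [[-2·t^2 + 4, -4·s·t - 1], [2·t^2 + t - 1, 4·s·t + s + 2]].
At the point, J = [[3.500, -4.000], [0.000, 6.500]] (det J = 22.750).
Solving J·Δ = −F gives Δ = (-0.676, -0.154).
Then the next iterate is (s, t)₁ = (0.824, 0.346).
Round to (0.824, 0.346) and repeat: F = (-0.24729, 0.35040), J = [[3.76057, -2.14042], [-0.41457, 3.96442]].
Δ = (0.016, -0.087), so (s, t)₂ = (0.840, 0.259).

(0.840, 0.259)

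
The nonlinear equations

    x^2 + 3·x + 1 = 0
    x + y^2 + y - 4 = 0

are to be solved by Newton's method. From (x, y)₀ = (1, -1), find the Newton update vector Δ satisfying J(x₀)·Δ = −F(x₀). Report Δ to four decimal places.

At (1, -1): F = (5.0000, -3.0000).
Jacobian J = [[2·x + 3, 0], [1, 2·y + 1]].
At the point, J = [[5.0000, 0.0000], [1.0000, -1.0000]] (det J = -5.0000).
Solving J·Δ = −F gives Δ = (-1.0000, -4.0000).

(-1.0000, -4.0000)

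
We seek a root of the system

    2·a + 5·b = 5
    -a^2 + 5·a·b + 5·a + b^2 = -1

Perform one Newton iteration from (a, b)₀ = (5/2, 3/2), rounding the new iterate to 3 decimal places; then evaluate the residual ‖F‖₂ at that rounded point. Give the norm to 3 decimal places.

15.527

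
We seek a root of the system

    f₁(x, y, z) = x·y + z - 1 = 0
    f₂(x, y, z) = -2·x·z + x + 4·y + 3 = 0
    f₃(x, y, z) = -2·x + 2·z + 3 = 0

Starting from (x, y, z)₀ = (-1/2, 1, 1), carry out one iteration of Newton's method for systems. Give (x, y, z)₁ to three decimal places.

At (-1/2, 1, 1): F = (-0.500, 7.500, 6.000).
Jacobian J = [[y, x, 1], [-2·z + 1, 4, -2·x], [-2, 0, 2]].
At the point, J = [[1.000, -0.500, 1.000], [-1.000, 4.000, 1.000], [-2.000, 0.000, 2.000]] (det J = 16.000).
Solving J·Δ = −F gives Δ = (1.469, -1.125, -1.531).
Then the next iterate is (x, y, z)₁ = (0.969, -0.125, -0.531).

(0.969, -0.125, -0.531)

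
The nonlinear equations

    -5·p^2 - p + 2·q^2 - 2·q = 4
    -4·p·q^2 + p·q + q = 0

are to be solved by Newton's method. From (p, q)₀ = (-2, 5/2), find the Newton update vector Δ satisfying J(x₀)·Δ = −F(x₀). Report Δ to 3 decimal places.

(1.027, -0.626)

At (-2, 5/2): F = (-14.500, 47.500).
Jacobian J = [[-10·p - 1, 4·q - 2], [-4·q^2 + q, -8·p·q + p + 1]].
At the point, J = [[19.000, 8.000], [-22.500, 39.000]] (det J = 921.000).
Solving J·Δ = −F gives Δ = (1.027, -0.626).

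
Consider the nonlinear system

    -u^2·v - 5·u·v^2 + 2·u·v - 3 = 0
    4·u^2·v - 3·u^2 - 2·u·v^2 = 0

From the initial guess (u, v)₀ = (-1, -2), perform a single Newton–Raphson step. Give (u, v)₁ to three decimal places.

(-0.629, -1.452)

At (-1, -2): F = (23.000, -3.000).
Jacobian J = [[-2·u·v - 5·v^2 + 2·v, -u^2 - 10·u·v + 2·u], [8·u·v - 6·u - 2·v^2, 4·u^2 - 4·u·v]].
At the point, J = [[-28.000, -23.000], [14.000, -4.000]] (det J = 434.000).
Solving J·Δ = −F gives Δ = (0.371, 0.548).
Then the next iterate is (u, v)₁ = (-0.629, -1.452).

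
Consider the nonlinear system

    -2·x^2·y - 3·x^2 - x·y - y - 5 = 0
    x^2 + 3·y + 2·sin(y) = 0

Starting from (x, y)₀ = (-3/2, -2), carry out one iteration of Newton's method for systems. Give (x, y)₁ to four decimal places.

At (-3/2, -2): F = (-3.7500, -5.568595).
Jacobian J = [[-4·x·y - 6·x - y, -2·x^2 - x - 1], [2·x, 2·cos(y) + 3]].
At the point, J = [[-1.0000, -4.0000], [-3.0000, 2.167706]] (det J = -14.167706).
Solving J·Δ = −F gives Δ = (-2.1460, -0.4010).
Then the next iterate is (x, y)₁ = (-3.6460, -2.4010).

(-3.6460, -2.4010)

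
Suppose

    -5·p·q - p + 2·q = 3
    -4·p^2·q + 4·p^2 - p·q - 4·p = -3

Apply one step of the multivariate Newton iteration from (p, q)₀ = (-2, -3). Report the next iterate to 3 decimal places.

(-1.469, -0.536)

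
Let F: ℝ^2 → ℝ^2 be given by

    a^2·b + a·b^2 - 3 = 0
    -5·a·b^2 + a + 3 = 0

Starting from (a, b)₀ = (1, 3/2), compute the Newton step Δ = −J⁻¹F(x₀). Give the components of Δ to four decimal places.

(0.4702, -0.8046)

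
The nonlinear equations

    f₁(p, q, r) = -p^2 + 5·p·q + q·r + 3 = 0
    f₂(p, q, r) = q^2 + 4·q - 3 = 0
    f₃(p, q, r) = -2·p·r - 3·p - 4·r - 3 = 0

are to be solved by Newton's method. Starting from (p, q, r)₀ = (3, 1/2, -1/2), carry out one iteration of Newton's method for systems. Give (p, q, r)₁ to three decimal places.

(3.854, 0.650, -1.371)

At (3, 1/2, -1/2): F = (1.250, -0.750, -7.000).
Jacobian J = [[-2·p + 5·q, 5·p + r, q], [0, 2·q + 4, 0], [-2·r - 3, 0, -2·p - 4]].
At the point, J = [[-3.500, 14.500, 0.500], [0.000, 5.000, 0.000], [-2.000, 0.000, -10.000]] (det J = 180.000).
Solving J·Δ = −F gives Δ = (0.854, 0.150, -0.871).
Then the next iterate is (p, q, r)₁ = (3.854, 0.650, -1.371).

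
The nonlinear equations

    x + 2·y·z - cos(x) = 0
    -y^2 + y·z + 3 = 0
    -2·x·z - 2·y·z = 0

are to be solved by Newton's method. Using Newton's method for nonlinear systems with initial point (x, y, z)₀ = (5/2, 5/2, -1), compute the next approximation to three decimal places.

At (5/2, 5/2, -1): F = (-1.69886, -5.750, 10.000).
Jacobian J = [[sin(x) + 1, 2·z, 2·y], [0, -2·y + z, y], [-2·z, -2·z, -2·x - 2·y]].
At the point, J = [[1.59847, -2.000, 5.000], [0.000, -6.000, 2.500], [2.000, 2.000, -10.000]] (det J = 137.91597).
Solving J·Δ = −F gives Δ = (-1.552, -0.732, 0.543).
Then the next iterate is (x, y, z)₁ = (0.948, 1.768, -0.457).

(0.948, 1.768, -0.457)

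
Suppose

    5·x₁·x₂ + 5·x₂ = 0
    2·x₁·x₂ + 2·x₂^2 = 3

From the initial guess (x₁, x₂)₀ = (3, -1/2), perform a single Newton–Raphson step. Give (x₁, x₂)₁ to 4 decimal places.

At (3, -1/2): F = (-10.0000, -5.5000).
Jacobian J = [[5·x₂, 5·x₁ + 5], [2·x₂, 2·x₁ + 4·x₂]].
At the point, J = [[-2.5000, 20.0000], [-1.0000, 4.0000]] (det J = 10.0000).
Solving J·Δ = −F gives Δ = (-7.0000, -0.3750).
Then the next iterate is (x₁, x₂)₁ = (-4.0000, -0.8750).

(-4.0000, -0.8750)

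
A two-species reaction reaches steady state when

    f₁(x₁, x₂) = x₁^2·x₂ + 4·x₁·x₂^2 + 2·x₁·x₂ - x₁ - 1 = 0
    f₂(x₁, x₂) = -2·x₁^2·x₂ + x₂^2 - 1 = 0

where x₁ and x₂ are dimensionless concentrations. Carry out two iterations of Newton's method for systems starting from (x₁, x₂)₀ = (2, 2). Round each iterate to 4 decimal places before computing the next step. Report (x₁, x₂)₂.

At (2, 2): F = (45.0000, -13.0000).
Jacobian J = [[2·x₁·x₂ + 4·x₂^2 + 2·x₂ - 1, x₁^2 + 8·x₁·x₂ + 2·x₁], [-4·x₁·x₂, -2·x₁^2 + 2·x₂]].
At the point, J = [[27.0000, 40.0000], [-16.0000, -4.0000]] (det J = 532.0000).
Solving J·Δ = −F gives Δ = (-0.6391, -0.6936).
Then the next iterate is (x₁, x₂)₁ = (1.3609, 1.3064).
Round to (1.3609, 1.3064) and repeat: F = (12.904865, -4.132352), J = [[11.995283, 18.796887], [-7.111519, -1.091298]].
Δ = (-0.5274, -0.3500), so (x₁, x₂)₂ = (0.8335, 0.9564).

(0.8335, 0.9564)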